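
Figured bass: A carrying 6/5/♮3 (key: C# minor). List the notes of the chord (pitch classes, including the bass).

A, C, E, F#

A third above A in this key is C#, made natural (C) by the ♮ figure.
A fifth above A in this key is E.
A sixth above A in this key is F#.
Together with the bass A, this spells F# half-diminished seventh in first inversion.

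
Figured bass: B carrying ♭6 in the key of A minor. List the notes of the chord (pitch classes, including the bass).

B, D, Gb

The written figures ♭6 are shorthand for 6/3: the 3 is implied.
A third above B in this key is D.
A sixth above B in this key is G, lowered to Gb by the flat.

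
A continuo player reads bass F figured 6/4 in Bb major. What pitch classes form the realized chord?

A fourth above F in this key is Bb.
A sixth above F in this key is D.
Together with the bass F, this spells Bb major in second inversion.

F, Bb, D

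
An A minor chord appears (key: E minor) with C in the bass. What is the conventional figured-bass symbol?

C is the third of A minor, so the chord is in first inversion.
A triad in first inversion is figured 6/3, conventionally abbreviated 6.

6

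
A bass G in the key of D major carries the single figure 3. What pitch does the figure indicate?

Counting 2 letter steps above G lands on B; in D major, that letter is B.

B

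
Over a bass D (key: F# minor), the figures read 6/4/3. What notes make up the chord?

A third above D in this key is F#.
A fourth above D in this key is G#.
A sixth above D in this key is B.
Together with the bass D, this spells G# half-diminished seventh in second inversion.

D, F#, G#, B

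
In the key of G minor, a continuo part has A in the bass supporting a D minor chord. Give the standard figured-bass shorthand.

A is the fifth of D minor, so the chord is in second inversion.
A triad in second inversion is figured 6/4, conventionally abbreviated 6/4.

6/4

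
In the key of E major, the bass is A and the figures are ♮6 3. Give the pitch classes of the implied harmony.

A, C#, F

A third above A in this key is C#.
A sixth above A in this key is F#, made natural (F) by the ♮ figure.
Together with the bass A, this spells F augmented in first inversion.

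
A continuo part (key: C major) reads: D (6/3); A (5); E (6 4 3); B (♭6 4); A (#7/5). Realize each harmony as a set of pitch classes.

D (6/3): D, F, B.
A (5/3): A, C, E.
E (6/4/3): E, G, A, C.
B (b6/4): B, E, Gb.
A (#7/5/3): A, C, E, G#.

D, F, B | A, C, E | E, G, A, C | B, E, Gb | A, C, E, G#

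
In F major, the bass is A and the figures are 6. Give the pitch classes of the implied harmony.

The written figures 6 are shorthand for 6/3: the 3 is implied.
A third above A in this key is C.
A sixth above A in this key is F.
Together with the bass A, this spells F major in first inversion.

A, C, F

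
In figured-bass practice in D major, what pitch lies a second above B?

C#

Counting 1 letter step above B lands on C; in D major, that letter is C#.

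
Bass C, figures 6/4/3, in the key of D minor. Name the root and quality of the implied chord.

F major seventh

The figures 6/4/3 indicate a seventh chord in second inversion.
In second inversion the root lies a fourth above the bass: a fourth above C in D minor is F.
The chord tones are C, E, F, A, giving F major seventh.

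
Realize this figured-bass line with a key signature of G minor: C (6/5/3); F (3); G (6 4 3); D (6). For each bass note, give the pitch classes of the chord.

C (6/5/3): C, Eb, G, A.
F (5/3): F, A, C.
G (6/4/3): G, Bb, C, Eb.
D (6/3): D, F, Bb.

C, Eb, G, A | F, A, C | G, Bb, C, Eb | D, F, Bb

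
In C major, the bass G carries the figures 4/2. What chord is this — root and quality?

The figures 4/2 indicate a seventh chord in third inversion.
In third inversion the root lies a second above the bass: a second above G in C major is A.
The chord tones are G, A, C, E, giving A minor seventh.

A minor seventh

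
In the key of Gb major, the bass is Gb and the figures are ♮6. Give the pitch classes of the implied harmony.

The written figures ♮6 are shorthand for 6/3: the 3 is implied.
A third above Gb in this key is Bb.
A sixth above Gb in this key is Eb, made natural (E) by the ♮ figure.

Gb, Bb, E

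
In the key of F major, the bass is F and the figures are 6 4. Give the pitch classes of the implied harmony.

A fourth above F in this key is Bb.
A sixth above F in this key is D.
Together with the bass F, this spells Bb major in second inversion.

F, Bb, D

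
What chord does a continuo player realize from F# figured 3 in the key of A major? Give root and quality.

F# minor

The figures 3 indicate a triad in root position.
In root position the bass is the root, so the root is F#.
The chord tones are F#, A, C#, giving F# minor.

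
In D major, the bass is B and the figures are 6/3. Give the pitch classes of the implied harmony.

A third above B in this key is D.
A sixth above B in this key is G.
Together with the bass B, this spells G major in first inversion.

B, D, G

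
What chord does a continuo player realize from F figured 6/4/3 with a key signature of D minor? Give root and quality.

Bb major seventh

The figures 6/4/3 indicate a seventh chord in second inversion.
In second inversion the root lies a fourth above the bass: a fourth above F in D minor is Bb.
The chord tones are F, A, Bb, D, giving Bb major seventh.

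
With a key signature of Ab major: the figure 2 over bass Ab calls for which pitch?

Counting 1 letter step above Ab lands on B; in Ab major, that letter is Bb.

Bb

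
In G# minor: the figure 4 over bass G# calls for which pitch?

C#

Counting 3 letter steps above G# lands on C; in G# minor, that letter is C#.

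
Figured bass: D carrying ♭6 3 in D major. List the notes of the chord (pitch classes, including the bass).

A third above D in this key is F#.
A sixth above D in this key is B, lowered to Bb by the flat.
Together with the bass D, this spells Bb augmented in first inversion.

D, F#, Bb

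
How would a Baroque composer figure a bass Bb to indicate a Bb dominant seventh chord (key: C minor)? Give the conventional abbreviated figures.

7

Bb is the root of Bb dominant seventh, so the chord is in root position.
A seventh chord in root position is figured 7/5/3, conventionally abbreviated 7.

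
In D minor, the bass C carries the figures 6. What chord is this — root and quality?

A minor

The figures 6 indicate a triad in first inversion.
In first inversion the root lies a sixth above the bass: a sixth above C in D minor is A.
The chord tones are C, E, A, giving A minor.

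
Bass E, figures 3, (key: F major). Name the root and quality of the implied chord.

E diminished

The figures 3 indicate a triad in root position.
In root position the bass is the root, so the root is E.
The chord tones are E, G, Bb, giving E diminished.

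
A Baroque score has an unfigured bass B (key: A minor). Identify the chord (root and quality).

An unfigured bass indicates a triad in root position.
In root position the bass is the root, so the root is B.
The chord tones are B, D, F, giving B diminished.

B diminished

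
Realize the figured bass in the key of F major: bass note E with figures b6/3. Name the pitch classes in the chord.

A third above E in this key is G.
A sixth above E in this key is C, lowered to Cb by the flat.

E, G, Cb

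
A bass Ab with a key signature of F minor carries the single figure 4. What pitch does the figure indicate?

Db

Counting 3 letter steps above Ab lands on D; in F minor, that letter is Db.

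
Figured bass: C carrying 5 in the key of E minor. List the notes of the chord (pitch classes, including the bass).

C, E, G

The written figures 5 are shorthand for 5/3: the 3 is implied.
A third above C in this key is E.
A fifth above C in this key is G.
Together with the bass C, this spells C major in root position.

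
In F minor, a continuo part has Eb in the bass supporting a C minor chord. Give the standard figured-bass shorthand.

Eb is the third of C minor, so the chord is in first inversion.
A triad in first inversion is figured 6/3, conventionally abbreviated 6.

6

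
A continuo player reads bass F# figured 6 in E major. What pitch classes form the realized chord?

F#, A, D#

The written figures 6 are shorthand for 6/3: the 3 is implied.
A third above F# in this key is A.
A sixth above F# in this key is D#.
Together with the bass F#, this spells D# diminished in first inversion.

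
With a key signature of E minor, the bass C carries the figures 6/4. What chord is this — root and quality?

F# diminished

The figures 6/4 indicate a triad in second inversion.
In second inversion the root lies a fourth above the bass: a fourth above C in E minor is F#.
The chord tones are C, F#, A, giving F# diminished.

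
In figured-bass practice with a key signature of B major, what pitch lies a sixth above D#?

B

Counting 5 letter steps above D# lands on B; in B major, that letter is B.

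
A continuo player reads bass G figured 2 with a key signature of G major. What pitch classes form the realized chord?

The written figures 2 are shorthand for 6/4/2: the 6/4 are implied.
A second above G in this key is A.
A fourth above G in this key is C.
A sixth above G in this key is E.
Together with the bass G, this spells A minor seventh in third inversion.

G, A, C, E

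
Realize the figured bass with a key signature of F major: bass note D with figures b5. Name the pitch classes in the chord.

The written figures b5 are shorthand for 5/3: the 3 is implied.
A third above D in this key is F.
A fifth above D in this key is A, lowered to Ab by the flat.
Together with the bass D, this spells D diminished in root position.

D, F, Ab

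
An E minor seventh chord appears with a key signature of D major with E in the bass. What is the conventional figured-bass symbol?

7

E is the root of E minor seventh, so the chord is in root position.
A seventh chord in root position is figured 7/5/3, conventionally abbreviated 7.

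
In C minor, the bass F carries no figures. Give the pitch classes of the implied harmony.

An unfigured bass implies 5/3.
A third above F in this key is Ab.
A fifth above F in this key is C.
Together with the bass F, this spells F minor in root position.

F, Ab, C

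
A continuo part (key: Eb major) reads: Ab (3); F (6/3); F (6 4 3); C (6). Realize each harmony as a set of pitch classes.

Ab (5/3): Ab, C, Eb.
F (6/3): F, Ab, D.
F (6/4/3): F, Ab, Bb, D.
C (6/3): C, Eb, Ab.

Ab, C, Eb | F, Ab, D | F, Ab, Bb, D | C, Eb, Ab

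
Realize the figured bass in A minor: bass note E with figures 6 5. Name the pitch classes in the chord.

The written figures 6 5 are shorthand for 6/5/3: the 3 is implied.
A third above E in this key is G.
A fifth above E in this key is B.
A sixth above E in this key is C.
Together with the bass E, this spells C major seventh in first inversion.

E, G, B, C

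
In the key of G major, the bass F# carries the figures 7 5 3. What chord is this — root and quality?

F# half-diminished seventh

The figures 7 5 3 indicate a seventh chord in root position.
In root position the bass is the root, so the root is F#.
The chord tones are F#, A, C, E, giving F# half-diminished seventh.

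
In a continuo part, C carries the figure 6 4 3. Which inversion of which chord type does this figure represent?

seventh chord, second inversion

Intervals of 6/4/3 above the bass form a seventh chord; the bass is the fifth, so this is second inversion.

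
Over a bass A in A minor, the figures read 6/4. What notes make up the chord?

A fourth above A in this key is D.
A sixth above A in this key is F.
Together with the bass A, this spells D minor in second inversion.

A, D, F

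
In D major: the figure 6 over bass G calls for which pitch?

Counting 5 letter steps above G lands on E; in D major, that letter is E.

E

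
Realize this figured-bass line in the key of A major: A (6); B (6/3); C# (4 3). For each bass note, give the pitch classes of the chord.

A, C#, F# | B, D, G# | C#, E, F#, A

A (6/3): A, C#, F#.
B (6/3): B, D, G#.
C# (6/4/3): C#, E, F#, A.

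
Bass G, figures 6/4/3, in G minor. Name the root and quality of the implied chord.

The figures 6/4/3 indicate a seventh chord in second inversion.
In second inversion the root lies a fourth above the bass: a fourth above G in G minor is C.
The chord tones are G, Bb, C, Eb, giving C minor seventh.

C minor seventh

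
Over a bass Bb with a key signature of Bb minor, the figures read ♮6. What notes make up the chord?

Bb, Db, G

The written figures ♮6 are shorthand for 6/3: the 3 is implied.
A third above Bb in this key is Db.
A sixth above Bb in this key is Gb, made natural (G) by the ♮ figure.
Together with the bass Bb, this spells G diminished in first inversion.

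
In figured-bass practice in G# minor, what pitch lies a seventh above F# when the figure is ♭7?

Counting 6 letter steps above F# lands on E; in G# minor, that letter is E.
The b7 figure lowers it a semitone, giving Eb.

Eb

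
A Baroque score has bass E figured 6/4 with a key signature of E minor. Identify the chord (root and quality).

The figures 6/4 indicate a triad in second inversion.
In second inversion the root lies a fourth above the bass: a fourth above E in E minor is A.
The chord tones are E, A, C, giving A minor.

A minor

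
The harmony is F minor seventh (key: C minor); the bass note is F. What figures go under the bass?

F is the root of F minor seventh, so the chord is in root position.
A seventh chord in root position is figured 7/5/3, conventionally abbreviated 7.

7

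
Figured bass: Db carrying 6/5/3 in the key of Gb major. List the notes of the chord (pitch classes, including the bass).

Db, F, Ab, Bb

A third above Db in this key is F.
A fifth above Db in this key is Ab.
A sixth above Db in this key is Bb.
Together with the bass Db, this spells Bb minor seventh in first inversion.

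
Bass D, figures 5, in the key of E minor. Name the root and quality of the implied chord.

The figures 5 indicate a triad in root position.
In root position the bass is the root, so the root is D.
The chord tones are D, F#, A, giving D major.

D major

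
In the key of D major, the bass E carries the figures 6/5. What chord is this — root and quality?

C# half-diminished seventh

The figures 6/5 indicate a seventh chord in first inversion.
In first inversion the root lies a sixth above the bass: a sixth above E in D major is C#.
The chord tones are E, G, B, C#, giving C# half-diminished seventh.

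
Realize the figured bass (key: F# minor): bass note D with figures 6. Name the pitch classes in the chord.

The written figures 6 are shorthand for 6/3: the 3 is implied.
A third above D in this key is F#.
A sixth above D in this key is B.
Together with the bass D, this spells B minor in first inversion.

D, F#, B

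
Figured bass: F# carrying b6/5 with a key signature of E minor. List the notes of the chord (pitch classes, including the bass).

The written figures b6/5 are shorthand for 6/5/3: the 3 is implied.
A third above F# in this key is A.
A fifth above F# in this key is C.
A sixth above F# in this key is D, lowered to Db by the flat.

F#, A, C, Db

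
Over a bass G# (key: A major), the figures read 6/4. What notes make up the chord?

A fourth above G# in this key is C#.
A sixth above G# in this key is E.
Together with the bass G#, this spells C# minor in second inversion.

G#, C#, E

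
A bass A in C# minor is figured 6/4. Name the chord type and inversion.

triad, second inversion

Intervals of 6/4 above the bass form a triad; the bass is the fifth, so this is second inversion.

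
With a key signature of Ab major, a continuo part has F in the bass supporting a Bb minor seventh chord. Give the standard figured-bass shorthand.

4/3

F is the fifth of Bb minor seventh, so the chord is in second inversion.
A seventh chord in second inversion is figured 6/4/3, conventionally abbreviated 4/3.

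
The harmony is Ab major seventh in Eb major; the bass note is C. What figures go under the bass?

6/5

C is the third of Ab major seventh, so the chord is in first inversion.
A seventh chord in first inversion is figured 6/5/3, conventionally abbreviated 6/5.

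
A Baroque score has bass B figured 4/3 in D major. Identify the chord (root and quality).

E minor seventh

The figures 4/3 indicate a seventh chord in second inversion.
In second inversion the root lies a fourth above the bass: a fourth above B in D major is E.
The chord tones are B, D, E, G, giving E minor seventh.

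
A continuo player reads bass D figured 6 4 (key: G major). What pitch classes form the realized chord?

A fourth above D in this key is G.
A sixth above D in this key is B.
Together with the bass D, this spells G major in second inversion.

D, G, B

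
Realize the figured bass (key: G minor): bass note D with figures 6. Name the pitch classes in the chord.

D, F, Bb

The written figures 6 are shorthand for 6/3: the 3 is implied.
A third above D in this key is F.
A sixth above D in this key is Bb.
Together with the bass D, this spells Bb major in first inversion.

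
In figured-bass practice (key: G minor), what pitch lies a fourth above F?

Counting 3 letter steps above F lands on B; in G minor, that letter is Bb.

Bb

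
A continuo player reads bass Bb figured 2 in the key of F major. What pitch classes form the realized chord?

Bb, C, E, G

The written figures 2 are shorthand for 6/4/2: the 6/4 are implied.
A second above Bb in this key is C.
A fourth above Bb in this key is E.
A sixth above Bb in this key is G.
Together with the bass Bb, this spells C dominant seventh in third inversion.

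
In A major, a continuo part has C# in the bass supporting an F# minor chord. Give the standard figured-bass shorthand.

C# is the fifth of F# minor, so the chord is in second inversion.
A triad in second inversion is figured 6/4, conventionally abbreviated 6/4.

6/4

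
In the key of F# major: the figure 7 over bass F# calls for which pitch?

E#

Counting 6 letter steps above F# lands on E; in F# major, that letter is E#.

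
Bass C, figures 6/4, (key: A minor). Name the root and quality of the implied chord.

F major

The figures 6/4 indicate a triad in second inversion.
In second inversion the root lies a fourth above the bass: a fourth above C in A minor is F.
The chord tones are C, F, A, giving F major.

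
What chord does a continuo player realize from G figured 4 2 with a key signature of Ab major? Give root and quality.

Ab major seventh

The figures 4 2 indicate a seventh chord in third inversion.
In third inversion the root lies a second above the bass: a second above G in Ab major is Ab.
The chord tones are G, Ab, C, Eb, giving Ab major seventh.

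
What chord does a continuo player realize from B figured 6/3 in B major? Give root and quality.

G# minor

The figures 6/3 indicate a triad in first inversion.
In first inversion the root lies a sixth above the bass: a sixth above B in B major is G#.
The chord tones are B, D#, G#, giving G# minor.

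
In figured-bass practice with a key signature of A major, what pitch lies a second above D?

Counting 1 letter step above D lands on E; in A major, that letter is E.

E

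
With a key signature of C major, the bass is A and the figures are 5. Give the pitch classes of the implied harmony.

A, C, E

The written figures 5 are shorthand for 5/3: the 3 is implied.
A third above A in this key is C.
A fifth above A in this key is E.
Together with the bass A, this spells A minor in root position.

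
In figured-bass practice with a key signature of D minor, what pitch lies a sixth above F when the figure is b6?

Counting 5 letter steps above F lands on D; in D minor, that letter is D.
The b6 figure lowers it a semitone, giving Db.

Db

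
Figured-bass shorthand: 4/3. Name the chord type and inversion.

seventh chord, second inversion

4/3 is shorthand for 6/4/3.
Intervals of 6/4/3 above the bass form a seventh chord; the bass is the fifth, so this is second inversion.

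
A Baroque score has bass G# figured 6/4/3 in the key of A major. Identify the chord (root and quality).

C# minor seventh

The figures 6/4/3 indicate a seventh chord in second inversion.
In second inversion the root lies a fourth above the bass: a fourth above G# in A major is C#.
The chord tones are G#, B, C#, E, giving C# minor seventh.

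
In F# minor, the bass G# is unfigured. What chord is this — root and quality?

G# diminished

An unfigured bass indicates a triad in root position.
In root position the bass is the root, so the root is G#.
The chord tones are G#, B, D, giving G# diminished.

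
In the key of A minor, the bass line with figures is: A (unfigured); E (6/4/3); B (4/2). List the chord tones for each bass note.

A (5/3): A, C, E.
E (6/4/3): E, G, A, C.
B (6/4/2): B, C, E, G.

A, C, E | E, G, A, C | B, C, E, G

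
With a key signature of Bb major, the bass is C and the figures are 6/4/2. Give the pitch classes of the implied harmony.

C, D, F, A

A second above C in this key is D.
A fourth above C in this key is F.
A sixth above C in this key is A.
Together with the bass C, this spells D minor seventh in third inversion.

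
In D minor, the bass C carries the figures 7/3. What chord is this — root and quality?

C dominant seventh

The figures 7/3 indicate a seventh chord in root position.
In root position the bass is the root, so the root is C.
The chord tones are C, E, G, Bb, giving C dominant seventh.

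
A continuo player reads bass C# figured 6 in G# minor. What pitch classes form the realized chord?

C#, E, A#

The written figures 6 are shorthand for 6/3: the 3 is implied.
A third above C# in this key is E.
A sixth above C# in this key is A#.
Together with the bass C#, this spells A# diminished in first inversion.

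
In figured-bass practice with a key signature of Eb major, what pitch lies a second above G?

Counting 1 letter step above G lands on A; in Eb major, that letter is Ab.

Ab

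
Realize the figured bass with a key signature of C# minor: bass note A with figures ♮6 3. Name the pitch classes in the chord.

A, C#, F

A third above A in this key is C#.
A sixth above A in this key is F#, made natural (F) by the ♮ figure.
Together with the bass A, this spells F augmented in first inversion.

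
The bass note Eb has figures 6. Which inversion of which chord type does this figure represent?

triad, first inversion

6 is shorthand for 6/3.
Intervals of 6/3 above the bass form a triad; the bass is the third, so this is first inversion.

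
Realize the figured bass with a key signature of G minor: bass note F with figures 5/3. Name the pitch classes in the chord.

F, A, C

A third above F in this key is A.
A fifth above F in this key is C.
Together with the bass F, this spells F major in root position.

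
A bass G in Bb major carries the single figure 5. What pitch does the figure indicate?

Counting 4 letter steps above G lands on D; in Bb major, that letter is D.

D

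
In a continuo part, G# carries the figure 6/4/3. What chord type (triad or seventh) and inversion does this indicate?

Intervals of 6/4/3 above the bass form a seventh chord; the bass is the fifth, so this is second inversion.

seventh chord, second inversion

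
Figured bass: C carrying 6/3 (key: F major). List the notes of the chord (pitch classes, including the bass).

A third above C in this key is E.
A sixth above C in this key is A.
Together with the bass C, this spells A minor in first inversion.

C, E, A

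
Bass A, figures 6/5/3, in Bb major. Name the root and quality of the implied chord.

F dominant seventh

The figures 6/5/3 indicate a seventh chord in first inversion.
In first inversion the root lies a sixth above the bass: a sixth above A in Bb major is F.
The chord tones are A, C, Eb, F, giving F dominant seventh.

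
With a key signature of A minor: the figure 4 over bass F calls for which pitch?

Counting 3 letter steps above F lands on B; in A minor, that letter is B.

B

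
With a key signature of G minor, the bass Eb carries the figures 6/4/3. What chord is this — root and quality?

The figures 6/4/3 indicate a seventh chord in second inversion.
In second inversion the root lies a fourth above the bass: a fourth above Eb in G minor is A.
The chord tones are Eb, G, A, C, giving A half-diminished seventh.

A half-diminished seventh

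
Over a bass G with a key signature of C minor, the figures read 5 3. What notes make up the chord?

A third above G in this key is Bb.
A fifth above G in this key is D.
Together with the bass G, this spells G minor in root position.

G, Bb, D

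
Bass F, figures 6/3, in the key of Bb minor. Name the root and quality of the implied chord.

Db major

The figures 6/3 indicate a triad in first inversion.
In first inversion the root lies a sixth above the bass: a sixth above F in Bb minor is Db.
The chord tones are F, Ab, Db, giving Db major.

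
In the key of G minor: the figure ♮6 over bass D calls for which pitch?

B

Counting 5 letter steps above D lands on B; in G minor, that letter is Bb.
The ♮6 figure makes it natural, giving B.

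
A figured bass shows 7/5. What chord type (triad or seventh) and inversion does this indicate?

7/5 is shorthand for 7/5/3.
Intervals of 7/5/3 above the bass form a seventh chord; the bass is the root, so this is root position.

seventh chord, root position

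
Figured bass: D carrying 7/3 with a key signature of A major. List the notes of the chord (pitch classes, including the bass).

The written figures 7/3 are shorthand for 7/5/3: the 5 is implied.
A third above D in this key is F#.
A fifth above D in this key is A.
A seventh above D in this key is C#.
Together with the bass D, this spells D major seventh in root position.

D, F#, A, C#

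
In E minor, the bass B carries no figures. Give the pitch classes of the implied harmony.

B, D, F#

An unfigured bass implies 5/3.
A third above B in this key is D.
A fifth above B in this key is F#.
Together with the bass B, this spells B minor in root position.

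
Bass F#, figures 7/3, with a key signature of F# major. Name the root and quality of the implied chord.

F# major seventh

The figures 7/3 indicate a seventh chord in root position.
In root position the bass is the root, so the root is F#.
The chord tones are F#, A#, C#, E#, giving F# major seventh.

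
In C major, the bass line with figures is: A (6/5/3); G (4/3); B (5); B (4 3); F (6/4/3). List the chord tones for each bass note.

A (6/5/3): A, C, E, F.
G (6/4/3): G, B, C, E.
B (5/3): B, D, F.
B (6/4/3): B, D, E, G.
F (6/4/3): F, A, B, D.

A, C, E, F | G, B, C, E | B, D, F | B, D, E, G | F, A, B, D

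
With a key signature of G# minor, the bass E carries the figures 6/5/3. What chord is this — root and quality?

C# minor seventh

The figures 6/5/3 indicate a seventh chord in first inversion.
In first inversion the root lies a sixth above the bass: a sixth above E in G# minor is C#.
The chord tones are E, G#, B, C#, giving C# minor seventh.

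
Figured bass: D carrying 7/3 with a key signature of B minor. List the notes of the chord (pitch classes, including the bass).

D, F#, A, C#

The written figures 7/3 are shorthand for 7/5/3: the 5 is implied.
A third above D in this key is F#.
A fifth above D in this key is A.
A seventh above D in this key is C#.
Together with the bass D, this spells D major seventh in root position.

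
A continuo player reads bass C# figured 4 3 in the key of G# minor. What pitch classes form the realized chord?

The written figures 4 3 are shorthand for 6/4/3: the 6 is implied.
A third above C# in this key is E.
A fourth above C# in this key is F#.
A sixth above C# in this key is A#.
Together with the bass C#, this spells F# dominant seventh in second inversion.

C#, E, F#, A#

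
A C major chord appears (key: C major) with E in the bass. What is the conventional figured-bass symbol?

6

E is the third of C major, so the chord is in first inversion.
A triad in first inversion is figured 6/3, conventionally abbreviated 6.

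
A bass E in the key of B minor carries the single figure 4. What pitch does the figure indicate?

Counting 3 letter steps above E lands on A; in B minor, that letter is A.

A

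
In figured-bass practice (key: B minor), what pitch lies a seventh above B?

Counting 6 letter steps above B lands on A; in B minor, that letter is A.

A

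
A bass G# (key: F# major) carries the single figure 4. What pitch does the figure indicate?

C#

Counting 3 letter steps above G# lands on C; in F# major, that letter is C#.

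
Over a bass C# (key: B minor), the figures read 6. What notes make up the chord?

C#, E, A

The written figures 6 are shorthand for 6/3: the 3 is implied.
A third above C# in this key is E.
A sixth above C# in this key is A.
Together with the bass C#, this spells A major in first inversion.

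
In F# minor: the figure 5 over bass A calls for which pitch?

E

Counting 4 letter steps above A lands on E; in F# minor, that letter is E.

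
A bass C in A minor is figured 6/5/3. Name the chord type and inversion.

Intervals of 6/5/3 above the bass form a seventh chord; the bass is the third, so this is first inversion.

seventh chord, first inversion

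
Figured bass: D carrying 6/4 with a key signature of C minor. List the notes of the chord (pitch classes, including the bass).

D, G, Bb

A fourth above D in this key is G.
A sixth above D in this key is Bb.
Together with the bass D, this spells G minor in second inversion.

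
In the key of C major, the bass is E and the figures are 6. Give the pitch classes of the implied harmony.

The written figures 6 are shorthand for 6/3: the 3 is implied.
A third above E in this key is G.
A sixth above E in this key is C.
Together with the bass E, this spells C major in first inversion.

E, G, C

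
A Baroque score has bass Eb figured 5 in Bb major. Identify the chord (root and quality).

Eb major

The figures 5 indicate a triad in root position.
In root position the bass is the root, so the root is Eb.
The chord tones are Eb, G, Bb, giving Eb major.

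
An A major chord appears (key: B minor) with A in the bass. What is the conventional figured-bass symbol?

A is the root of A major, so the chord is in root position.
A triad in root position is figured 5/3, conventionally abbreviated (no figures — root-position triad).

no figures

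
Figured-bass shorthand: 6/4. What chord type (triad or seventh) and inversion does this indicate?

Intervals of 6/4 above the bass form a triad; the bass is the fifth, so this is second inversion.

triad, second inversion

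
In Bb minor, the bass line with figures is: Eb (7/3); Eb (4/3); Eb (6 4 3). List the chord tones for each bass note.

Eb, Gb, Bb, Db | Eb, Gb, Ab, C | Eb, Gb, Ab, C

Eb (7/5/3): Eb, Gb, Bb, Db.
Eb (6/4/3): Eb, Gb, Ab, C.
Eb (6/4/3): Eb, Gb, Ab, C.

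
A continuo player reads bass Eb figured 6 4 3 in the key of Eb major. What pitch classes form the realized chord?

A third above Eb in this key is G.
A fourth above Eb in this key is Ab.
A sixth above Eb in this key is C.
Together with the bass Eb, this spells Ab major seventh in second inversion.

Eb, G, Ab, C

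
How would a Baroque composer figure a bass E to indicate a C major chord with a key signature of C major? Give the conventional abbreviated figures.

E is the third of C major, so the chord is in first inversion.
A triad in first inversion is figured 6/3, conventionally abbreviated 6.

6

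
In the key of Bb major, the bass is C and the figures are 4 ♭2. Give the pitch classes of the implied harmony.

The written figures 4 ♭2 are shorthand for 6/4/2: the 6 is implied.
A second above C in this key is D, lowered to Db by the flat.
A fourth above C in this key is F.
A sixth above C in this key is A.
Together with the bass C, this spells Db augmented major seventh in third inversion.

C, Db, F, A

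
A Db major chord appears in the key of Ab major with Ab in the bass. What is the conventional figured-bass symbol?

Ab is the fifth of Db major, so the chord is in second inversion.
A triad in second inversion is figured 6/4, conventionally abbreviated 6/4.

6/4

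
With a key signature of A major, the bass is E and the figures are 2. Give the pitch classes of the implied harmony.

E, F#, A, C#

The written figures 2 are shorthand for 6/4/2: the 6/4 are implied.
A second above E in this key is F#.
A fourth above E in this key is A.
A sixth above E in this key is C#.
Together with the bass E, this spells F# minor seventh in third inversion.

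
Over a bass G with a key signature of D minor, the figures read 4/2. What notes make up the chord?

G, A, C, E

The written figures 4/2 are shorthand for 6/4/2: the 6 is implied.
A second above G in this key is A.
A fourth above G in this key is C.
A sixth above G in this key is E.
Together with the bass G, this spells A minor seventh in third inversion.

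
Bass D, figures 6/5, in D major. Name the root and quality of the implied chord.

B minor seventh

The figures 6/5 indicate a seventh chord in first inversion.
In first inversion the root lies a sixth above the bass: a sixth above D in D major is B.
The chord tones are D, F#, A, B, giving B minor seventh.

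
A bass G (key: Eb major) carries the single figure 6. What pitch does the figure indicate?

Counting 5 letter steps above G lands on E; in Eb major, that letter is Eb.

Eb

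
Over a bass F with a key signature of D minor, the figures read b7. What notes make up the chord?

F, A, C, Eb

The written figures b7 are shorthand for 7/5/3: the 5/3 are implied.
A third above F in this key is A.
A fifth above F in this key is C.
A seventh above F in this key is E, lowered to Eb by the flat.
Together with the bass F, this spells F dominant seventh in root position.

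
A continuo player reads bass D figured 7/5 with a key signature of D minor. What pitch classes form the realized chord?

The written figures 7/5 are shorthand for 7/5/3: the 3 is implied.
A third above D in this key is F.
A fifth above D in this key is A.
A seventh above D in this key is C.
Together with the bass D, this spells D minor seventh in root position.

D, F, A, C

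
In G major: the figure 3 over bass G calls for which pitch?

B

Counting 2 letter steps above G lands on B; in G major, that letter is B.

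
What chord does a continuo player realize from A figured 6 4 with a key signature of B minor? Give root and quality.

The figures 6 4 indicate a triad in second inversion.
In second inversion the root lies a fourth above the bass: a fourth above A in B minor is D.
The chord tones are A, D, F#, giving D major.

D major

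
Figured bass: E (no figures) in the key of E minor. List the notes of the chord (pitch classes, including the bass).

E, G, B

An unfigured bass implies 5/3.
A third above E in this key is G.
A fifth above E in this key is B.
Together with the bass E, this spells E minor in root position.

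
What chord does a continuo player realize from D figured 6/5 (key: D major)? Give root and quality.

B minor seventh

The figures 6/5 indicate a seventh chord in first inversion.
In first inversion the root lies a sixth above the bass: a sixth above D in D major is B.
The chord tones are D, F#, A, B, giving B minor seventh.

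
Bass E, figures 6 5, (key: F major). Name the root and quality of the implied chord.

C dominant seventh

The figures 6 5 indicate a seventh chord in first inversion.
In first inversion the root lies a sixth above the bass: a sixth above E in F major is C.
The chord tones are E, G, Bb, C, giving C dominant seventh.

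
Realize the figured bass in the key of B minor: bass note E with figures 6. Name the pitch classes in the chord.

The written figures 6 are shorthand for 6/3: the 3 is implied.
A third above E in this key is G.
A sixth above E in this key is C#.
Together with the bass E, this spells C# diminished in first inversion.

E, G, C#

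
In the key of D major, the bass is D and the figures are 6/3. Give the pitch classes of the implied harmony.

D, F#, B

A third above D in this key is F#.
A sixth above D in this key is B.
Together with the bass D, this spells B minor in first inversion.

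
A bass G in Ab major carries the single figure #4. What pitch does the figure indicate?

C#

Counting 3 letter steps above G lands on C; in Ab major, that letter is C.
The #4 figure raises it a semitone, giving C#.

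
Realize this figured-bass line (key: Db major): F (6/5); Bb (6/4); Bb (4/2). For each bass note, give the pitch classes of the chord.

F (6/5/3): F, Ab, C, Db.
Bb (6/4): Bb, Eb, Gb.
Bb (6/4/2): Bb, C, Eb, Gb.

F, Ab, C, Db | Bb, Eb, Gb | Bb, C, Eb, Gb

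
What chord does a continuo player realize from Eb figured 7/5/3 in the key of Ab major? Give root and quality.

Eb dominant seventh

The figures 7/5/3 indicate a seventh chord in root position.
In root position the bass is the root, so the root is Eb.
The chord tones are Eb, G, Bb, Db, giving Eb dominant seventh.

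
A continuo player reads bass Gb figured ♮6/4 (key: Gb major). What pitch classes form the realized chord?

Gb, Cb, E

A fourth above Gb in this key is Cb.
A sixth above Gb in this key is Eb, made natural (E) by the ♮ figure.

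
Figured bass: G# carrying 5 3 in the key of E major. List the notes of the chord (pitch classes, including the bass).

G#, B, D#

A third above G# in this key is B.
A fifth above G# in this key is D#.
Together with the bass G#, this spells G# minor in root position.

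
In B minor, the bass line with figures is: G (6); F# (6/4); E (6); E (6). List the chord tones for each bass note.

G (6/3): G, B, E.
F# (6/4): F#, B, D.
E (6/3): E, G, C#.
E (6/3): E, G, C#.

G, B, E | F#, B, D | E, G, C# | E, G, C#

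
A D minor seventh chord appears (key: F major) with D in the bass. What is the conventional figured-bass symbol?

D is the root of D minor seventh, so the chord is in root position.
A seventh chord in root position is figured 7/5/3, conventionally abbreviated 7.

7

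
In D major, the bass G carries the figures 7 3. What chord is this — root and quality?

The figures 7 3 indicate a seventh chord in root position.
In root position the bass is the root, so the root is G.
The chord tones are G, B, D, F#, giving G major seventh.

G major seventh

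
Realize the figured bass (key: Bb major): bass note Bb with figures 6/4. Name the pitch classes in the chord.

Bb, Eb, G

A fourth above Bb in this key is Eb.
A sixth above Bb in this key is G.
Together with the bass Bb, this spells Eb major in second inversion.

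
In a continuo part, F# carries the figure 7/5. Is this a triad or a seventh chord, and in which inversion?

seventh chord, root position

7/5 is shorthand for 7/5/3.
Intervals of 7/5/3 above the bass form a seventh chord; the bass is the root, so this is root position.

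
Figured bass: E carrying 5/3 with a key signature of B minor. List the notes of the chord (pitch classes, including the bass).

E, G, B

A third above E in this key is G.
A fifth above E in this key is B.
Together with the bass E, this spells E minor in root position.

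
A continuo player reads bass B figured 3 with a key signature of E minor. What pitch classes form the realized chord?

The written figures 3 are shorthand for 5/3: the 5 is implied.
A third above B in this key is D.
A fifth above B in this key is F#.
Together with the bass B, this spells B minor in root position.

B, D, F#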